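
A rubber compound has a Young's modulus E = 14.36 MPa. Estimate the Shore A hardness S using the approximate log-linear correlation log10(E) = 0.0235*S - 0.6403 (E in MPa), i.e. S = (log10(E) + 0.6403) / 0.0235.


log10(E) = 0.0235*S - 0.6403  =>  S = (log10(E) + 0.6403) / 0.0235
log10(14.36) = 1.157154
S = (1.157154 + 0.6403) / 0.0235 = 1.797454 / 0.0235
S = 76.5

Shore A = 76.5


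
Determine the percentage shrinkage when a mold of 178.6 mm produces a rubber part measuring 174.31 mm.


Shrinkage = (mold - part) / mold * 100
= (178.6 - 174.31) / 178.6 * 100
= 4.29 / 178.6 * 100
= 2.4%

2.4%


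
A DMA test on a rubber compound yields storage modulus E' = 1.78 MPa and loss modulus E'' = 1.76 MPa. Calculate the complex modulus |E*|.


|E*| = sqrt(E'^2 + E''^2)
= sqrt(1.78^2 + 1.76^2)
= sqrt(3.1684 + 3.0976)
= 2.503 MPa

2.503 MPa


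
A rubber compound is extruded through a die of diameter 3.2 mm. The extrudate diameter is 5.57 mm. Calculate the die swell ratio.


Die swell ratio = D_extrudate / D_die
= 5.57 / 3.2
= 1.741

Die swell = 1.741


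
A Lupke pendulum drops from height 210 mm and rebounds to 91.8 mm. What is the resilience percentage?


Resilience = h_rebound / h_drop * 100
= 91.8 / 210 * 100
= 43.7%

43.7%


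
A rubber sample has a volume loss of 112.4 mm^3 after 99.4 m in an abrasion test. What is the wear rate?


Rate = volume_loss / distance
= 112.4 / 99.4
= 1.131 mm^3/m

1.131 mm^3/m


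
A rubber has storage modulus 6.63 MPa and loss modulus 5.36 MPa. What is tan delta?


tan delta = E'' / E'
= 5.36 / 6.63
= 0.8084

tan delta = 0.8084


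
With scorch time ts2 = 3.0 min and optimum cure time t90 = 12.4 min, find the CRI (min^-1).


CRI = 100 / (t90 - ts2)
= 100 / (12.4 - 3.0)
= 100 / 9.4
= 10.64 min^-1

10.64 min^-1


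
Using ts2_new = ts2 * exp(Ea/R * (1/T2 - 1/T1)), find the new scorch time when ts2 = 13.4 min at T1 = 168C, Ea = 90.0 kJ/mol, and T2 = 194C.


Convert temperatures: T1 = 168 + 273.15 = 441.15 K, T2 = 194 + 273.15 = 467.15 K
ts2_new = 13.4 * exp(90000 / 8.314 * (1/467.15 - 1/441.15))
1/T2 - 1/T1 = -1.2616e-04
ts2_new = 3.42 min

3.42 min


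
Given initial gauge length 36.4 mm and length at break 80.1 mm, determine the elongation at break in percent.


Elongation = (Lf - L0) / L0 * 100
= (80.1 - 36.4) / 36.4 * 100
= 43.7 / 36.4 * 100
= 120.1%

120.1%


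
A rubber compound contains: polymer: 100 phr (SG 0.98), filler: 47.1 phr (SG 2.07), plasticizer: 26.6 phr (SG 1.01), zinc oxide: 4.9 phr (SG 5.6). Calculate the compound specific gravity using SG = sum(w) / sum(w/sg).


Sum of weights = 178.6
Volume contributions:
  polymer: 100/0.98 = 102.0408
  filler: 47.1/2.07 = 22.7536
  plasticizer: 26.6/1.01 = 26.3366
  zinc oxide: 4.9/5.6 = 0.8750
Sum of volumes = 152.0061
SG = 178.6 / 152.0061 = 1.175

SG = 1.175


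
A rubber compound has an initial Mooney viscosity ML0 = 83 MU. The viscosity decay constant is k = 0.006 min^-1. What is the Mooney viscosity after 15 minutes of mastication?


ML = ML0 * exp(-k * t)
ML = 83 * exp(-0.006 * 15)
ML = 83 * 0.9139
ML = 75.86 MU

75.86 MU


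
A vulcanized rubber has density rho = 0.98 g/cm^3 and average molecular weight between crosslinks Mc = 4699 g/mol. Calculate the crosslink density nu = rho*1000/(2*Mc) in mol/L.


nu = rho * 1000 / (2 * Mc)
nu = 0.98 * 1000 / (2 * 4699)
nu = 980.0 / 9398
nu = 0.1043 mol/L

0.1043 mol/L


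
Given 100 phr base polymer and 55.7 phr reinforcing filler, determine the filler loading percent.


Filler % = filler / (rubber + filler) * 100
= 55.7 / (100 + 55.7) * 100
= 55.7 / 155.7 * 100
= 35.77%

35.77%


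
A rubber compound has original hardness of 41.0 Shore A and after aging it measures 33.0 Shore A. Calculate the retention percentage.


Retention = aged / original * 100
= 33.0 / 41.0 * 100
= 80.5%

80.5%


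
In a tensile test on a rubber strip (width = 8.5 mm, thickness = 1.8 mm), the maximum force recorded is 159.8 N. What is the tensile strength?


Area = width * thickness = 8.5 * 1.8 = 15.3 mm^2
TS = force / area = 159.8 / 15.3 = 10.44 MPa

10.44 MPa


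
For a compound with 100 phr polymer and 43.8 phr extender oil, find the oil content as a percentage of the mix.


Oil % = oil / (100 + oil) * 100
= 43.8 / (100 + 43.8) * 100
= 43.8 / 143.8 * 100
= 30.46%

30.46%


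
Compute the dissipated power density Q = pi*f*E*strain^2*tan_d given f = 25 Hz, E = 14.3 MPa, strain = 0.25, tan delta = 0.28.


Q = pi * f * E * strain^2 * tan_d
= pi * 25 * 14.3 * 0.25^2 * 0.28
= pi * 25 * 14.3 * 0.0625 * 0.28
= 19.6546

Q = 19.6546


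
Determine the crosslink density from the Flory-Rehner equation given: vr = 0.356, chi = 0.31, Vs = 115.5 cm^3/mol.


ln(1 - vr) = ln(1 - 0.356) = -0.4401
Numerator = -((-0.4401) + 0.356 + 0.31 * 0.356^2) = 0.0448
Denominator = 115.5 * (0.356^(1/3) - 0.356/2) = 61.2998
nu = 0.0448 / 61.2998 = 7.3032e-04 mol/cm^3

7.3032e-04 mol/cm^3


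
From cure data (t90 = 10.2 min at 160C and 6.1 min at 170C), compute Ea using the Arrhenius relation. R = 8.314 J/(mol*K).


T1 = 433.15 K, T2 = 443.15 K
1/T1 - 1/T2 = 5.2097e-05
ln(t1/t2) = ln(10.2/6.1) = 0.5141
Ea = 8.314 * 0.5141 / 5.2097e-05 = 82043.8078 J/mol
Ea = 82.04 kJ/mol

82.04 kJ/mol


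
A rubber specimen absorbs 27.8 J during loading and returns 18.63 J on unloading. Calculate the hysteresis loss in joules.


Hysteresis loss = loading - unloading
= 27.8 - 18.63
= 9.17 J

9.17 J


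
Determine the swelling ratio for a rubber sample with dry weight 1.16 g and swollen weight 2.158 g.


Q = W_swollen / W_dry
Q = 2.158 / 1.16
Q = 1.86

Q = 1.86


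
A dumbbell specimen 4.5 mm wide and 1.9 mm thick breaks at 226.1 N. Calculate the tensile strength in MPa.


Area = width * thickness = 4.5 * 1.9 = 8.55 mm^2
TS = force / area = 226.1 / 8.55 = 26.44 MPa

26.44 MPa


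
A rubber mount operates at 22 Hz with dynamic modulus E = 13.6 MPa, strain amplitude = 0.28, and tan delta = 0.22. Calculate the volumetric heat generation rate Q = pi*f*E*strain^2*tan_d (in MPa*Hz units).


Q = pi * f * E * strain^2 * tan_d
= pi * 22 * 13.6 * 0.28^2 * 0.22
= pi * 22 * 13.6 * 0.0784 * 0.22
= 16.2125

Q = 16.2125


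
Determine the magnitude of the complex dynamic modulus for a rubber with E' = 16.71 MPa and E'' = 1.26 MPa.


|E*| = sqrt(E'^2 + E''^2)
= sqrt(16.71^2 + 1.26^2)
= sqrt(279.2241 + 1.5876)
= 16.757 MPa

16.757 MPa


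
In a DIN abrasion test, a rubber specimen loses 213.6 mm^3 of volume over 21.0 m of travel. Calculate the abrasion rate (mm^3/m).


Rate = volume_loss / distance
= 213.6 / 21.0
= 10.171 mm^3/m

10.171 mm^3/m


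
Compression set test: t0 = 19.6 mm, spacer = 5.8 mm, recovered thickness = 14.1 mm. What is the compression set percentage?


CS = (t0 - recovered) / (t0 - ts) * 100
= (19.6 - 14.1) / (19.6 - 5.8) * 100
= 5.5 / 13.8 * 100
= 39.9%

39.9%


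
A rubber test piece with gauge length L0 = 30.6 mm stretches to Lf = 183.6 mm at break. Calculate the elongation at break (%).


Elongation = (Lf - L0) / L0 * 100
= (183.6 - 30.6) / 30.6 * 100
= 153.0 / 30.6 * 100
= 500.0%

500.0%


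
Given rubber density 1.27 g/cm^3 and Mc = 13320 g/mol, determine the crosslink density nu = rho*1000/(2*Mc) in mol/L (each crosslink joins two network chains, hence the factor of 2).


nu = rho * 1000 / (2 * Mc)
nu = 1.27 * 1000 / (2 * 13320)
nu = 1270.0 / 26640
nu = 0.0477 mol/L

0.0477 mol/L


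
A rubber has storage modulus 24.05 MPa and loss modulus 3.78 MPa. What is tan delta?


tan delta = E'' / E'
= 3.78 / 24.05
= 0.1572

tan delta = 0.1572


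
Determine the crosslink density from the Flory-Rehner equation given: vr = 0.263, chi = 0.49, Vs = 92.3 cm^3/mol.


ln(1 - vr) = ln(1 - 0.263) = -0.3052
Numerator = -((-0.3052) + 0.263 + 0.49 * 0.263^2) = 0.0083
Denominator = 92.3 * (0.263^(1/3) - 0.263/2) = 46.9988
nu = 0.0083 / 46.9988 = 1.7606e-04 mol/cm^3

1.7606e-04 mol/cm^3


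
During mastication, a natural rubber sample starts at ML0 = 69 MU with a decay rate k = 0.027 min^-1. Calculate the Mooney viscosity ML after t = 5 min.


ML = ML0 * exp(-k * t)
ML = 69 * exp(-0.027 * 5)
ML = 69 * 0.8737
ML = 60.29 MU

60.29 MU


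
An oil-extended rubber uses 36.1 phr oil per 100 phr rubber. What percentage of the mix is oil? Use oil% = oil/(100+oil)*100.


Oil % = oil / (100 + oil) * 100
= 36.1 / (100 + 36.1) * 100
= 36.1 / 136.1 * 100
= 26.52%

26.52%


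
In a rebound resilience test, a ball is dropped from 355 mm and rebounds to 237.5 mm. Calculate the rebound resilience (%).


Resilience = h_rebound / h_drop * 100
= 237.5 / 355 * 100
= 66.9%

66.9%


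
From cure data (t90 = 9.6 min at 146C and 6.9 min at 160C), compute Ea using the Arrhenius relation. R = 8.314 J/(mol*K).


T1 = 419.15 K, T2 = 433.15 K
1/T1 - 1/T2 = 7.7112e-05
ln(t1/t2) = ln(9.6/6.9) = 0.3302
Ea = 8.314 * 0.3302 / 7.7112e-05 = 35605.8754 J/mol
Ea = 35.61 kJ/mol

35.61 kJ/mol


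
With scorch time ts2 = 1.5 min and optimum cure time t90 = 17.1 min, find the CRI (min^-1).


CRI = 100 / (t90 - ts2)
= 100 / (17.1 - 1.5)
= 100 / 15.6
= 6.41 min^-1

6.41 min^-1


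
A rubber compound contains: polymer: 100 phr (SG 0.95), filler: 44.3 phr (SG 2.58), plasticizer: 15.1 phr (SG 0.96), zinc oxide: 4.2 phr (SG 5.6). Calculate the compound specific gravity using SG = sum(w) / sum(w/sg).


Sum of weights = 163.6
Volume contributions:
  polymer: 100/0.95 = 105.2632
  filler: 44.3/2.58 = 17.1705
  plasticizer: 15.1/0.96 = 15.7292
  zinc oxide: 4.2/5.6 = 0.7500
Sum of volumes = 138.9129
SG = 163.6 / 138.9129 = 1.178

SG = 1.178


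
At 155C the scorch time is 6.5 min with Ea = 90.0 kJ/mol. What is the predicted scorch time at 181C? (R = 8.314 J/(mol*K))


Convert temperatures: T1 = 155 + 273.15 = 428.15 K, T2 = 181 + 273.15 = 454.15 K
ts2_new = 6.5 * exp(90000 / 8.314 * (1/454.15 - 1/428.15))
1/T2 - 1/T1 = -1.3371e-04
ts2_new = 1.53 min

1.53 min


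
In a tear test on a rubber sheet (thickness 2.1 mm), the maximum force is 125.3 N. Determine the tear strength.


Tear strength = force / thickness
= 125.3 / 2.1
= 59.67 N/mm

59.67 N/mm


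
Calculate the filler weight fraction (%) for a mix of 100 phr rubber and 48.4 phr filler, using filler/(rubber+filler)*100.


Filler % = filler / (rubber + filler) * 100
= 48.4 / (100 + 48.4) * 100
= 48.4 / 148.4 * 100
= 32.61%

32.61%


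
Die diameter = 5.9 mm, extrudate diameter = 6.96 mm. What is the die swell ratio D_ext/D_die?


Die swell ratio = D_extrudate / D_die
= 6.96 / 5.9
= 1.18

Die swell = 1.18


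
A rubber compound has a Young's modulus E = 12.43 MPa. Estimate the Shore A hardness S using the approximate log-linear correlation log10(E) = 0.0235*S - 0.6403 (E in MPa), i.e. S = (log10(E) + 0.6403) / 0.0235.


log10(E) = 0.0235*S - 0.6403  =>  S = (log10(E) + 0.6403) / 0.0235
log10(12.43) = 1.094471
S = (1.094471 + 0.6403) / 0.0235 = 1.734771 / 0.0235
S = 73.8

Shore A = 73.8


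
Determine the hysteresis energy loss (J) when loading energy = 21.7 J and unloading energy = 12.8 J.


Hysteresis loss = loading - unloading
= 21.7 - 12.8
= 8.9 J

8.9 J


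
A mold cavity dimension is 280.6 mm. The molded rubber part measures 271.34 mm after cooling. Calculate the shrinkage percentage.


Shrinkage = (mold - part) / mold * 100
= (280.6 - 271.34) / 280.6 * 100
= 9.26 / 280.6 * 100
= 3.3%

3.3%


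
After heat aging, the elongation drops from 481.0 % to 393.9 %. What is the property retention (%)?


Retention = aged / original * 100
= 393.9 / 481.0 * 100
= 81.9%

81.9%


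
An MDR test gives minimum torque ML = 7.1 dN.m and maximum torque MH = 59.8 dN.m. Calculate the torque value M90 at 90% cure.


M90 = ML + 0.9 * (MH - ML)
M90 = 7.1 + 0.9 * (59.8 - 7.1)
M90 = 7.1 + 0.9 * 52.7
M90 = 54.53 dN.m

54.53 dN.m


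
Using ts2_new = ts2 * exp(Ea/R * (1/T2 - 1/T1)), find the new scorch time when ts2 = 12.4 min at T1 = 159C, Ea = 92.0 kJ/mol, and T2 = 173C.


Convert temperatures: T1 = 159 + 273.15 = 432.15 K, T2 = 173 + 273.15 = 446.15 K
ts2_new = 12.4 * exp(92000 / 8.314 * (1/446.15 - 1/432.15))
1/T2 - 1/T1 = -7.2613e-05
ts2_new = 5.55 min

5.55 min


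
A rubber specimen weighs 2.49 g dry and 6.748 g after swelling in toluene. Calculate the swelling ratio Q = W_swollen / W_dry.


Q = W_swollen / W_dry
Q = 6.748 / 2.49
Q = 2.71

Q = 2.71


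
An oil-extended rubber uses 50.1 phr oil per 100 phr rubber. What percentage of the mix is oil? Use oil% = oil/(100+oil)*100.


Oil % = oil / (100 + oil) * 100
= 50.1 / (100 + 50.1) * 100
= 50.1 / 150.1 * 100
= 33.38%

33.38%


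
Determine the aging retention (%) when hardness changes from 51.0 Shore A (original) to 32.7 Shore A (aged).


Retention = aged / original * 100
= 32.7 / 51.0 * 100
= 64.1%

64.1%


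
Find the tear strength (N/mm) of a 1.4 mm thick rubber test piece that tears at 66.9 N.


Tear strength = force / thickness
= 66.9 / 1.4
= 47.79 N/mm

47.79 N/mm


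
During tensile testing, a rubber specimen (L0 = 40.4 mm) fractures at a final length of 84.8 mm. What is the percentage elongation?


Elongation = (Lf - L0) / L0 * 100
= (84.8 - 40.4) / 40.4 * 100
= 44.4 / 40.4 * 100
= 109.9%

109.9%


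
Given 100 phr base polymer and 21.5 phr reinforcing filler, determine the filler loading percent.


Filler % = filler / (rubber + filler) * 100
= 21.5 / (100 + 21.5) * 100
= 21.5 / 121.5 * 100
= 17.7%

17.7%


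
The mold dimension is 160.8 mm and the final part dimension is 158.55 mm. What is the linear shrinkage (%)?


Shrinkage = (mold - part) / mold * 100
= (160.8 - 158.55) / 160.8 * 100
= 2.25 / 160.8 * 100
= 1.4%

1.4%


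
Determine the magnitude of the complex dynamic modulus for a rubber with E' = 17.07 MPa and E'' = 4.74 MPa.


|E*| = sqrt(E'^2 + E''^2)
= sqrt(17.07^2 + 4.74^2)
= sqrt(291.3849 + 22.4676)
= 17.716 MPa

17.716 MPa


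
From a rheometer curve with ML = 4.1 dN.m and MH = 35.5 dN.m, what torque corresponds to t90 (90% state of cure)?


M90 = ML + 0.9 * (MH - ML)
M90 = 4.1 + 0.9 * (35.5 - 4.1)
M90 = 4.1 + 0.9 * 31.4
M90 = 32.36 dN.m

32.36 dN.m


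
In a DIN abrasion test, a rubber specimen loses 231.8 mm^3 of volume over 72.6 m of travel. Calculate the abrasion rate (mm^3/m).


Rate = volume_loss / distance
= 231.8 / 72.6
= 3.193 mm^3/m

3.193 mm^3/m


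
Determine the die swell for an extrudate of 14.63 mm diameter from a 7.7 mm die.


Die swell ratio = D_extrudate / D_die
= 14.63 / 7.7
= 1.9

Die swell = 1.9


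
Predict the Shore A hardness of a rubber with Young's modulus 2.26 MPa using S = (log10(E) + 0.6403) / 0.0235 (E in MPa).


log10(E) = 0.0235*S - 0.6403  =>  S = (log10(E) + 0.6403) / 0.0235
log10(2.26) = 0.354108
S = (0.354108 + 0.6403) / 0.0235 = 0.994408 / 0.0235
S = 42.3

Shore A = 42.3


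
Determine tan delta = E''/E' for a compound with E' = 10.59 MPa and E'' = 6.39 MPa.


tan delta = E'' / E'
= 6.39 / 10.59
= 0.6034

tan delta = 0.6034


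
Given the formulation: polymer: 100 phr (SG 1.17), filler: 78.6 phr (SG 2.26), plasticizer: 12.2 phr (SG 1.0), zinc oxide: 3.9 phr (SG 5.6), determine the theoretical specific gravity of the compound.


Sum of weights = 194.7
Volume contributions:
  polymer: 100/1.17 = 85.4701
  filler: 78.6/2.26 = 34.7788
  plasticizer: 12.2/1.0 = 12.2000
  zinc oxide: 3.9/5.6 = 0.6964
Sum of volumes = 133.1453
SG = 194.7 / 133.1453 = 1.462

SG = 1.462


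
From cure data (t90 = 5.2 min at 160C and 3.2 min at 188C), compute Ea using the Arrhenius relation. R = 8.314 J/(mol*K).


T1 = 433.15 K, T2 = 461.15 K
1/T1 - 1/T2 = 1.4018e-04
ln(t1/t2) = ln(5.2/3.2) = 0.4855
Ea = 8.314 * 0.4855 / 1.4018e-04 = 28795.7733 J/mol
Ea = 28.8 kJ/mol

28.8 kJ/mol


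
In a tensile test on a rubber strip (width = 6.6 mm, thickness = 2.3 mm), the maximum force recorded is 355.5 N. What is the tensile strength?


Area = width * thickness = 6.6 * 2.3 = 15.18 mm^2
TS = force / area = 355.5 / 15.18 = 23.42 MPa

23.42 MPa


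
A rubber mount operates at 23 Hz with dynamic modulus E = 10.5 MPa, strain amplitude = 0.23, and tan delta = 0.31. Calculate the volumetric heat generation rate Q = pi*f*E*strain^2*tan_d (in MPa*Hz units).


Q = pi * f * E * strain^2 * tan_d
= pi * 23 * 10.5 * 0.23^2 * 0.31
= pi * 23 * 10.5 * 0.0529 * 0.31
= 12.4418

Q = 12.4418


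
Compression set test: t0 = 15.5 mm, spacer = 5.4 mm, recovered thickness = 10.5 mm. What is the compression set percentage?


CS = (t0 - recovered) / (t0 - ts) * 100
= (15.5 - 10.5) / (15.5 - 5.4) * 100
= 5.0 / 10.1 * 100
= 49.5%

49.5%


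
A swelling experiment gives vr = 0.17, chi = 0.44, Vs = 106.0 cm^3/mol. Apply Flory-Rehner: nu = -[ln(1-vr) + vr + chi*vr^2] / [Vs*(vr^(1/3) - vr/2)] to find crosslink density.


ln(1 - vr) = ln(1 - 0.17) = -0.1863
Numerator = -((-0.1863) + 0.17 + 0.44 * 0.17^2) = 0.0036
Denominator = 106.0 * (0.17^(1/3) - 0.17/2) = 49.7104
nu = 0.0036 / 49.7104 = 7.2693e-05 mol/cm^3

7.2693e-05 mol/cm^3


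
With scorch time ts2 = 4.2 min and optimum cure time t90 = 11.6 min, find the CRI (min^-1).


CRI = 100 / (t90 - ts2)
= 100 / (11.6 - 4.2)
= 100 / 7.4
= 13.51 min^-1

13.51 min^-1


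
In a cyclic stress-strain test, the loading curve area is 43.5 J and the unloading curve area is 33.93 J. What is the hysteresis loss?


Hysteresis loss = loading - unloading
= 43.5 - 33.93
= 9.57 J

9.57 J


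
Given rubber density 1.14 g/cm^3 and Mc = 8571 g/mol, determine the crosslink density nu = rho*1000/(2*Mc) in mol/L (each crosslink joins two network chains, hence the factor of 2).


nu = rho * 1000 / (2 * Mc)
nu = 1.14 * 1000 / (2 * 8571)
nu = 1140.0 / 17142
nu = 0.0665 mol/L

0.0665 mol/L


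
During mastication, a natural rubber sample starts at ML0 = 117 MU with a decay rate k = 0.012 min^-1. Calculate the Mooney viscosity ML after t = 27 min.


ML = ML0 * exp(-k * t)
ML = 117 * exp(-0.012 * 27)
ML = 117 * 0.7233
ML = 84.62 MU

84.62 MU


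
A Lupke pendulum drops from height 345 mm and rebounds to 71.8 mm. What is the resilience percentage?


Resilience = h_rebound / h_drop * 100
= 71.8 / 345 * 100
= 20.8%

20.8%


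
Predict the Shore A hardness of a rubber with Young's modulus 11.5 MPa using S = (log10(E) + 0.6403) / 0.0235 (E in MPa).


log10(E) = 0.0235*S - 0.6403  =>  S = (log10(E) + 0.6403) / 0.0235
log10(11.5) = 1.060698
S = (1.060698 + 0.6403) / 0.0235 = 1.700998 / 0.0235
S = 72.4

Shore A = 72.4


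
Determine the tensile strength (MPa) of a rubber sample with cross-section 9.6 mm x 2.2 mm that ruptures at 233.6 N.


Area = width * thickness = 9.6 * 2.2 = 21.12 mm^2
TS = force / area = 233.6 / 21.12 = 11.06 MPa

11.06 MPa


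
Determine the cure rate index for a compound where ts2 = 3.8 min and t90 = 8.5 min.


CRI = 100 / (t90 - ts2)
= 100 / (8.5 - 3.8)
= 100 / 4.7
= 21.28 min^-1

21.28 min^-1


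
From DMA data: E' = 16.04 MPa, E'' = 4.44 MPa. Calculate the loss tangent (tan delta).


tan delta = E'' / E'
= 4.44 / 16.04
= 0.2768

tan delta = 0.2768


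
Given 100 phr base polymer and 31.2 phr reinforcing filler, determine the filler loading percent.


Filler % = filler / (rubber + filler) * 100
= 31.2 / (100 + 31.2) * 100
= 31.2 / 131.2 * 100
= 23.78%

23.78%


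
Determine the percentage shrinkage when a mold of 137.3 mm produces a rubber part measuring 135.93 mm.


Shrinkage = (mold - part) / mold * 100
= (137.3 - 135.93) / 137.3 * 100
= 1.37 / 137.3 * 100
= 1.0%

1.0%


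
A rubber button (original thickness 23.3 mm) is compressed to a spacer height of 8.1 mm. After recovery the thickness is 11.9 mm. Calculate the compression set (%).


CS = (t0 - recovered) / (t0 - ts) * 100
= (23.3 - 11.9) / (23.3 - 8.1) * 100
= 11.4 / 15.2 * 100
= 75.0%

75.0%


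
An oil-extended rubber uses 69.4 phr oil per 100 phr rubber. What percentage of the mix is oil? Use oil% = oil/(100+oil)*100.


Oil % = oil / (100 + oil) * 100
= 69.4 / (100 + 69.4) * 100
= 69.4 / 169.4 * 100
= 40.97%

40.97%


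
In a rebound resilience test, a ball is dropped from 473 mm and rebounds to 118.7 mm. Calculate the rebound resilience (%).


Resilience = h_rebound / h_drop * 100
= 118.7 / 473 * 100
= 25.1%

25.1%


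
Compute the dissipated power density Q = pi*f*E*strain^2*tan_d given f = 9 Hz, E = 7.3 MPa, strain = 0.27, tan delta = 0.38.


Q = pi * f * E * strain^2 * tan_d
= pi * 9 * 7.3 * 0.27^2 * 0.38
= pi * 9 * 7.3 * 0.0729 * 0.38
= 5.7178

Q = 5.7178


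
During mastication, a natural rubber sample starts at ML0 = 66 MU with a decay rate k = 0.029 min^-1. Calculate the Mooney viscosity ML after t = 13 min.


ML = ML0 * exp(-k * t)
ML = 66 * exp(-0.029 * 13)
ML = 66 * 0.6859
ML = 45.27 MU

45.27 MU


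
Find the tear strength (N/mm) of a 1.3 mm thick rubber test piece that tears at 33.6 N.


Tear strength = force / thickness
= 33.6 / 1.3
= 25.85 N/mm

25.85 N/mm


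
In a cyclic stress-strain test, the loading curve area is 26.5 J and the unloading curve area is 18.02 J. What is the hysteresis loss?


Hysteresis loss = loading - unloading
= 26.5 - 18.02
= 8.48 J

8.48 J


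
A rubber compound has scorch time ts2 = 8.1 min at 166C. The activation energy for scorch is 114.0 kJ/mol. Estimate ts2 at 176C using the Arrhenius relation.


Convert temperatures: T1 = 166 + 273.15 = 439.15 K, T2 = 176 + 273.15 = 449.15 K
ts2_new = 8.1 * exp(114000 / 8.314 * (1/449.15 - 1/439.15))
1/T2 - 1/T1 = -5.0699e-05
ts2_new = 4.04 min

4.04 min


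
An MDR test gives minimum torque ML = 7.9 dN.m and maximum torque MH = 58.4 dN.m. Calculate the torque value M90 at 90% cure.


M90 = ML + 0.9 * (MH - ML)
M90 = 7.9 + 0.9 * (58.4 - 7.9)
M90 = 7.9 + 0.9 * 50.5
M90 = 53.35 dN.m

53.35 dN.m


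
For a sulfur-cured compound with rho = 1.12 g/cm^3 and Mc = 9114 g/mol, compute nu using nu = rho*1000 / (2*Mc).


nu = rho * 1000 / (2 * Mc)
nu = 1.12 * 1000 / (2 * 9114)
nu = 1120.0 / 18228
nu = 0.0614 mol/L

0.0614 mol/L


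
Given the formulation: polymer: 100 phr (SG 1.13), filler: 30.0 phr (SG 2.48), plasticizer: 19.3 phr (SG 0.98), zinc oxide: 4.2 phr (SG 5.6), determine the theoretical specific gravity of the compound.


Sum of weights = 153.5
Volume contributions:
  polymer: 100/1.13 = 88.4956
  filler: 30.0/2.48 = 12.0968
  plasticizer: 19.3/0.98 = 19.6939
  zinc oxide: 4.2/5.6 = 0.7500
Sum of volumes = 121.0362
SG = 153.5 / 121.0362 = 1.268

SG = 1.268


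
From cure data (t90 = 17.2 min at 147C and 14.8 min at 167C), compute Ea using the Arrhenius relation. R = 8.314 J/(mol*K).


T1 = 420.15 K, T2 = 440.15 K
1/T1 - 1/T2 = 1.0815e-04
ln(t1/t2) = ln(17.2/14.8) = 0.1503
Ea = 8.314 * 0.1503 / 1.0815e-04 = 11552.9436 J/mol
Ea = 11.55 kJ/mol

11.55 kJ/mol


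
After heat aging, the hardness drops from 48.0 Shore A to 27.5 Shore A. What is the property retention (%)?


Retention = aged / original * 100
= 27.5 / 48.0 * 100
= 57.3%

57.3%


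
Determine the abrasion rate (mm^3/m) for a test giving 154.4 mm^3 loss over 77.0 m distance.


Rate = volume_loss / distance
= 154.4 / 77.0
= 2.005 mm^3/m

2.005 mm^3/m


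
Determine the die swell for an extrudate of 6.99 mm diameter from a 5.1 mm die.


Die swell ratio = D_extrudate / D_die
= 6.99 / 5.1
= 1.371

Die swell = 1.371


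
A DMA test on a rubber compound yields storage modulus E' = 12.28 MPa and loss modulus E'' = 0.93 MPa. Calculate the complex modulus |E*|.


|E*| = sqrt(E'^2 + E''^2)
= sqrt(12.28^2 + 0.93^2)
= sqrt(150.7984 + 0.8649)
= 12.315 MPa

12.315 MPa


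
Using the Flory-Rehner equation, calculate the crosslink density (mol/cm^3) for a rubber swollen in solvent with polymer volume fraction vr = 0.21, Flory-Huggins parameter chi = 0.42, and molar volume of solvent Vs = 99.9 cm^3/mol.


ln(1 - vr) = ln(1 - 0.21) = -0.2357
Numerator = -((-0.2357) + 0.21 + 0.42 * 0.21^2) = 0.0072
Denominator = 99.9 * (0.21^(1/3) - 0.21/2) = 48.8903
nu = 0.0072 / 48.8903 = 1.4728e-04 mol/cm^3

1.4728e-04 mol/cm^3


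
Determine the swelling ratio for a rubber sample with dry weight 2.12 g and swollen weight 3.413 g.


Q = W_swollen / W_dry
Q = 3.413 / 2.12
Q = 1.61

Q = 1.61


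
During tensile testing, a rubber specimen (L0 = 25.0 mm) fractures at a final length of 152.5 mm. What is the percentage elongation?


Elongation = (Lf - L0) / L0 * 100
= (152.5 - 25.0) / 25.0 * 100
= 127.5 / 25.0 * 100
= 510.0%

510.0%


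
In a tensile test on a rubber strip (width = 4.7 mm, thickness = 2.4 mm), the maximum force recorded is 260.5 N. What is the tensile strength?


Area = width * thickness = 4.7 * 2.4 = 11.28 mm^2
TS = force / area = 260.5 / 11.28 = 23.09 MPa

23.09 MPa


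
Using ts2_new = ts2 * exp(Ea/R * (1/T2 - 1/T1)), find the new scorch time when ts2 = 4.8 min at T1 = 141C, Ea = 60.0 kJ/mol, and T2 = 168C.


Convert temperatures: T1 = 141 + 273.15 = 414.15 K, T2 = 168 + 273.15 = 441.15 K
ts2_new = 4.8 * exp(60000 / 8.314 * (1/441.15 - 1/414.15))
1/T2 - 1/T1 = -1.4778e-04
ts2_new = 1.65 min

1.65 min


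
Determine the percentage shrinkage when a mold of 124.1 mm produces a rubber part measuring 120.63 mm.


Shrinkage = (mold - part) / mold * 100
= (124.1 - 120.63) / 124.1 * 100
= 3.47 / 124.1 * 100
= 2.8%

2.8%


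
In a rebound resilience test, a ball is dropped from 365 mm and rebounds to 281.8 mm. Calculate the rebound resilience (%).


Resilience = h_rebound / h_drop * 100
= 281.8 / 365 * 100
= 77.2%

77.2%


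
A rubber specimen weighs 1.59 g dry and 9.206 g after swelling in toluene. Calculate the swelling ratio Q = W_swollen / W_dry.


Q = W_swollen / W_dry
Q = 9.206 / 1.59
Q = 5.79

Q = 5.79


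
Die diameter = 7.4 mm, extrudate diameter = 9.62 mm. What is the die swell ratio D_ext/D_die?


Die swell ratio = D_extrudate / D_die
= 9.62 / 7.4
= 1.3

Die swell = 1.3


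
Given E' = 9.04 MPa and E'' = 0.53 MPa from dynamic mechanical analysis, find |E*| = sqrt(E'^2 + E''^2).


|E*| = sqrt(E'^2 + E''^2)
= sqrt(9.04^2 + 0.53^2)
= sqrt(81.7216 + 0.2809)
= 9.056 MPa

9.056 MPa


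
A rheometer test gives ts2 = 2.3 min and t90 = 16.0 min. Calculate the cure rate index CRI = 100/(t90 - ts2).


CRI = 100 / (t90 - ts2)
= 100 / (16.0 - 2.3)
= 100 / 13.7
= 7.3 min^-1

7.3 min^-1


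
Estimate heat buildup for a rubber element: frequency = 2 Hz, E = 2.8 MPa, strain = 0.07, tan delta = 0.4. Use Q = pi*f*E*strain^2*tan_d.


Q = pi * f * E * strain^2 * tan_d
= pi * 2 * 2.8 * 0.07^2 * 0.4
= pi * 2 * 2.8 * 0.0049 * 0.4
= 0.0345

Q = 0.0345


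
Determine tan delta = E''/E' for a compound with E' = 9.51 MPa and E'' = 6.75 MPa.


tan delta = E'' / E'
= 6.75 / 9.51
= 0.7098

tan delta = 0.7098


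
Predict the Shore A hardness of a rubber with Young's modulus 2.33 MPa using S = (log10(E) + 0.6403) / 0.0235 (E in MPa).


log10(E) = 0.0235*S - 0.6403  =>  S = (log10(E) + 0.6403) / 0.0235
log10(2.33) = 0.367356
S = (0.367356 + 0.6403) / 0.0235 = 1.007656 / 0.0235
S = 42.9

Shore A = 42.9


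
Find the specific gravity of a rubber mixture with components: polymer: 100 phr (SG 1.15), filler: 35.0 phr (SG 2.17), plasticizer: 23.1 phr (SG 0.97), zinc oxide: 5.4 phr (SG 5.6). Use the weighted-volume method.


Sum of weights = 163.5
Volume contributions:
  polymer: 100/1.15 = 86.9565
  filler: 35.0/2.17 = 16.1290
  plasticizer: 23.1/0.97 = 23.8144
  zinc oxide: 5.4/5.6 = 0.9643
Sum of volumes = 127.8643
SG = 163.5 / 127.8643 = 1.279

SG = 1.279


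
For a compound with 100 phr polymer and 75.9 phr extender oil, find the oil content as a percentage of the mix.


Oil % = oil / (100 + oil) * 100
= 75.9 / (100 + 75.9) * 100
= 75.9 / 175.9 * 100
= 43.15%

43.15%


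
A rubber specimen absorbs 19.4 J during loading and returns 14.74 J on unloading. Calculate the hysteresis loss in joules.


Hysteresis loss = loading - unloading
= 19.4 - 14.74
= 4.66 J

4.66 J


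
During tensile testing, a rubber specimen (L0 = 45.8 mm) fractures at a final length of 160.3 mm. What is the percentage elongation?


Elongation = (Lf - L0) / L0 * 100
= (160.3 - 45.8) / 45.8 * 100
= 114.5 / 45.8 * 100
= 250.0%

250.0%


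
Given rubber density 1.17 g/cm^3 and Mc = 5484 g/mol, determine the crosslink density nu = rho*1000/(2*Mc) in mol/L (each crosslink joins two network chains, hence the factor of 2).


nu = rho * 1000 / (2 * Mc)
nu = 1.17 * 1000 / (2 * 5484)
nu = 1170.0 / 10968
nu = 0.1067 mol/L

0.1067 mol/L


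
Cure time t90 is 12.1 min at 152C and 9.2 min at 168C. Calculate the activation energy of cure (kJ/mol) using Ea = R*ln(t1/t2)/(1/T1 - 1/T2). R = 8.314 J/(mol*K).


T1 = 425.15 K, T2 = 441.15 K
1/T1 - 1/T2 = 8.5308e-05
ln(t1/t2) = ln(12.1/9.2) = 0.2740
Ea = 8.314 * 0.2740 / 8.5308e-05 = 26703.7459 J/mol
Ea = 26.7 kJ/mol

26.7 kJ/mol


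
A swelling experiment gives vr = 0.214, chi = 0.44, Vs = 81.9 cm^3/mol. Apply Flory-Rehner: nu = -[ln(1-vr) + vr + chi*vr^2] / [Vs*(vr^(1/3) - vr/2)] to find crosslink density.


ln(1 - vr) = ln(1 - 0.214) = -0.2408
Numerator = -((-0.2408) + 0.214 + 0.44 * 0.214^2) = 0.0066
Denominator = 81.9 * (0.214^(1/3) - 0.214/2) = 40.2246
nu = 0.0066 / 40.2246 = 1.6528e-04 mol/cm^3

1.6528e-04 mol/cm^3


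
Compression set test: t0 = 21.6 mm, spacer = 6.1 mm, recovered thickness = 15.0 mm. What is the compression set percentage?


CS = (t0 - recovered) / (t0 - ts) * 100
= (21.6 - 15.0) / (21.6 - 6.1) * 100
= 6.6 / 15.5 * 100
= 42.6%

42.6%


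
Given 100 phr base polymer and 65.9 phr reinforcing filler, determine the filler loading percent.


Filler % = filler / (rubber + filler) * 100
= 65.9 / (100 + 65.9) * 100
= 65.9 / 165.9 * 100
= 39.72%

39.72%


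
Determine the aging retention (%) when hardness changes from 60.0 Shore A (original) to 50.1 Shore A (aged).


Retention = aged / original * 100
= 50.1 / 60.0 * 100
= 83.5%

83.5%


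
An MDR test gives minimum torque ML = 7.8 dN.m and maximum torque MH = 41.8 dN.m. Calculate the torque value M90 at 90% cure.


M90 = ML + 0.9 * (MH - ML)
M90 = 7.8 + 0.9 * (41.8 - 7.8)
M90 = 7.8 + 0.9 * 34.0
M90 = 38.4 dN.m

38.4 dN.m


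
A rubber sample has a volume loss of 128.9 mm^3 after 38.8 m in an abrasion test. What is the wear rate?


Rate = volume_loss / distance
= 128.9 / 38.8
= 3.322 mm^3/m

3.322 mm^3/m


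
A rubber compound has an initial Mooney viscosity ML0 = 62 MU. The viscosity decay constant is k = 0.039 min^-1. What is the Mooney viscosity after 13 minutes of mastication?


ML = ML0 * exp(-k * t)
ML = 62 * exp(-0.039 * 13)
ML = 62 * 0.6023
ML = 37.34 MU

37.34 MU


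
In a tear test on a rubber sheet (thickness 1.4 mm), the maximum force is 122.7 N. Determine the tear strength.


Tear strength = force / thickness
= 122.7 / 1.4
= 87.64 N/mm

87.64 N/mm


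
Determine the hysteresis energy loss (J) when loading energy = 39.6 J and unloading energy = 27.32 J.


Hysteresis loss = loading - unloading
= 39.6 - 27.32
= 12.28 J

12.28 J


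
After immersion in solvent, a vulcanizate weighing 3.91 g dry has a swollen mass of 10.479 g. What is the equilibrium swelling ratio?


Q = W_swollen / W_dry
Q = 10.479 / 3.91
Q = 2.68

Q = 2.68


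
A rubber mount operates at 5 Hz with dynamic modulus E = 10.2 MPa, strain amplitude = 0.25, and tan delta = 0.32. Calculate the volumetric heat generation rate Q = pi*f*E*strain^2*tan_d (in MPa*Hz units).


Q = pi * f * E * strain^2 * tan_d
= pi * 5 * 10.2 * 0.25^2 * 0.32
= pi * 5 * 10.2 * 0.0625 * 0.32
= 3.2044

Q = 3.2044


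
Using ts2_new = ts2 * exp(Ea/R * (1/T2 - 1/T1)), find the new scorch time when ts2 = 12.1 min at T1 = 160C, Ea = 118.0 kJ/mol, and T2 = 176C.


Convert temperatures: T1 = 160 + 273.15 = 433.15 K, T2 = 176 + 273.15 = 449.15 K
ts2_new = 12.1 * exp(118000 / 8.314 * (1/449.15 - 1/433.15))
1/T2 - 1/T1 = -8.2241e-05
ts2_new = 3.77 min

3.77 min


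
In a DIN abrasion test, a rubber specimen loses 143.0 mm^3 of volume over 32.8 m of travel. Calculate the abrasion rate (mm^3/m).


Rate = volume_loss / distance
= 143.0 / 32.8
= 4.36 mm^3/m

4.36 mm^3/m


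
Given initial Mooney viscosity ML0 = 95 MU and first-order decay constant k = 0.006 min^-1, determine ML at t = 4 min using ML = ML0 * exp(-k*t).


ML = ML0 * exp(-k * t)
ML = 95 * exp(-0.006 * 4)
ML = 95 * 0.9763
ML = 92.75 MU

92.75 MU


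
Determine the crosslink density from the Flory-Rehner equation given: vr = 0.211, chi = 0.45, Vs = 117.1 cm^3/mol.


ln(1 - vr) = ln(1 - 0.211) = -0.2370
Numerator = -((-0.2370) + 0.211 + 0.45 * 0.211^2) = 0.0060
Denominator = 117.1 * (0.211^(1/3) - 0.211/2) = 57.3596
nu = 0.0060 / 57.3596 = 1.0381e-04 mol/cm^3

1.0381e-04 mol/cm^3


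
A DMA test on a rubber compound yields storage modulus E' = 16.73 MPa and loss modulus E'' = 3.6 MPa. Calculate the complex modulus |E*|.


|E*| = sqrt(E'^2 + E''^2)
= sqrt(16.73^2 + 3.6^2)
= sqrt(279.8929 + 12.9600)
= 17.113 MPa

17.113 MPa


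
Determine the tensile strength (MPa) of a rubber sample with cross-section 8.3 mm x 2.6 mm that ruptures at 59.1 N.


Area = width * thickness = 8.3 * 2.6 = 21.58 mm^2
TS = force / area = 59.1 / 21.58 = 2.74 MPa

2.74 MPa


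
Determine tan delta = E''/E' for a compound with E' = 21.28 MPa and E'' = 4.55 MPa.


tan delta = E'' / E'
= 4.55 / 21.28
= 0.2138

tan delta = 0.2138


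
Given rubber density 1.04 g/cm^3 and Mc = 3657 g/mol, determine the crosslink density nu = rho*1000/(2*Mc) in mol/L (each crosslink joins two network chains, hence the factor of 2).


nu = rho * 1000 / (2 * Mc)
nu = 1.04 * 1000 / (2 * 3657)
nu = 1040.0 / 7314
nu = 0.1422 mol/L

0.1422 mol/L


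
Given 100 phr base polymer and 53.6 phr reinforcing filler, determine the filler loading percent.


Filler % = filler / (rubber + filler) * 100
= 53.6 / (100 + 53.6) * 100
= 53.6 / 153.6 * 100
= 34.9%

34.9%


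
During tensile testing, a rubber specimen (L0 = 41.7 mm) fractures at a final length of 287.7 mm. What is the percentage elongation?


Elongation = (Lf - L0) / L0 * 100
= (287.7 - 41.7) / 41.7 * 100
= 246.0 / 41.7 * 100
= 589.9%

589.9%


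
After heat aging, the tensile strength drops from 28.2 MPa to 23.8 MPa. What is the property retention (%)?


Retention = aged / original * 100
= 23.8 / 28.2 * 100
= 84.4%

84.4%


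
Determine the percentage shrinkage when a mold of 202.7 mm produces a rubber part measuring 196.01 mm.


Shrinkage = (mold - part) / mold * 100
= (202.7 - 196.01) / 202.7 * 100
= 6.69 / 202.7 * 100
= 3.3%

3.3%


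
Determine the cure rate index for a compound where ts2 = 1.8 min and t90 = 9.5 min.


CRI = 100 / (t90 - ts2)
= 100 / (9.5 - 1.8)
= 100 / 7.7
= 12.99 min^-1

12.99 min^-1


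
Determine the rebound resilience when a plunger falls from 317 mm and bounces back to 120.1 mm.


Resilience = h_rebound / h_drop * 100
= 120.1 / 317 * 100
= 37.9%

37.9%


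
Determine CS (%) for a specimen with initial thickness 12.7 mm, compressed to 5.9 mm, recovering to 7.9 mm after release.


CS = (t0 - recovered) / (t0 - ts) * 100
= (12.7 - 7.9) / (12.7 - 5.9) * 100
= 4.8 / 6.8 * 100
= 70.6%

70.6%


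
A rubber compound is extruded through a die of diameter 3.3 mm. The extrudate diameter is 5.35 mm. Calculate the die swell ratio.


Die swell ratio = D_extrudate / D_die
= 5.35 / 3.3
= 1.621

Die swell = 1.621


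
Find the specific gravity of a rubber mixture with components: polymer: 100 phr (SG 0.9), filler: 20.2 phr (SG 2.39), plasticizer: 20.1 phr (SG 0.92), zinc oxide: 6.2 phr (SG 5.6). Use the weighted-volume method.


Sum of weights = 146.5
Volume contributions:
  polymer: 100/0.9 = 111.1111
  filler: 20.2/2.39 = 8.4519
  plasticizer: 20.1/0.92 = 21.8478
  zinc oxide: 6.2/5.6 = 1.1071
Sum of volumes = 142.5180
SG = 146.5 / 142.5180 = 1.028

SG = 1.028


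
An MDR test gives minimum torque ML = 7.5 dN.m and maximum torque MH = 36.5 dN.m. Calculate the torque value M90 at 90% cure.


M90 = ML + 0.9 * (MH - ML)
M90 = 7.5 + 0.9 * (36.5 - 7.5)
M90 = 7.5 + 0.9 * 29.0
M90 = 33.6 dN.m

33.6 dN.m


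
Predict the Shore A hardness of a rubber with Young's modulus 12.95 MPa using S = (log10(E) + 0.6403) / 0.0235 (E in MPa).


log10(E) = 0.0235*S - 0.6403  =>  S = (log10(E) + 0.6403) / 0.0235
log10(12.95) = 1.112270
S = (1.112270 + 0.6403) / 0.0235 = 1.752570 / 0.0235
S = 74.6

Shore A = 74.6


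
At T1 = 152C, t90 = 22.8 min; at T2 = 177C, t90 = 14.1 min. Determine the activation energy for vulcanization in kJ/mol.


T1 = 425.15 K, T2 = 450.15 K
1/T1 - 1/T2 = 1.3063e-04
ln(t1/t2) = ln(22.8/14.1) = 0.4806
Ea = 8.314 * 0.4806 / 1.3063e-04 = 30587.2426 J/mol
Ea = 30.59 kJ/mol

30.59 kJ/mol


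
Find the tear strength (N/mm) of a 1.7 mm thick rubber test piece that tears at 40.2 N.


Tear strength = force / thickness
= 40.2 / 1.7
= 23.65 N/mm

23.65 N/mm


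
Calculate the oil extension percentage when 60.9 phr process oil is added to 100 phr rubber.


Oil % = oil / (100 + oil) * 100
= 60.9 / (100 + 60.9) * 100
= 60.9 / 160.9 * 100
= 37.85%

37.85%


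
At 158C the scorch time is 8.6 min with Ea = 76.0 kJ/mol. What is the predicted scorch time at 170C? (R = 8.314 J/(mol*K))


Convert temperatures: T1 = 158 + 273.15 = 431.15 K, T2 = 170 + 273.15 = 443.15 K
ts2_new = 8.6 * exp(76000 / 8.314 * (1/443.15 - 1/431.15))
1/T2 - 1/T1 = -6.2806e-05
ts2_new = 4.84 min

4.84 min


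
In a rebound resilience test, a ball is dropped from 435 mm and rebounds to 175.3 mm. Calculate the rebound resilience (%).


Resilience = h_rebound / h_drop * 100
= 175.3 / 435 * 100
= 40.3%

40.3%


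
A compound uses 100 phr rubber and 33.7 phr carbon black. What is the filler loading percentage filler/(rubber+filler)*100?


Filler % = filler / (rubber + filler) * 100
= 33.7 / (100 + 33.7) * 100
= 33.7 / 133.7 * 100
= 25.21%

25.21%


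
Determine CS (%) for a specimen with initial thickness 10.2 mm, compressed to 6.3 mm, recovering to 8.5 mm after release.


CS = (t0 - recovered) / (t0 - ts) * 100
= (10.2 - 8.5) / (10.2 - 6.3) * 100
= 1.7 / 3.9 * 100
= 43.6%

43.6%


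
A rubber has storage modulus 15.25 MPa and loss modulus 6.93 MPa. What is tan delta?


tan delta = E'' / E'
= 6.93 / 15.25
= 0.4544

tan delta = 0.4544


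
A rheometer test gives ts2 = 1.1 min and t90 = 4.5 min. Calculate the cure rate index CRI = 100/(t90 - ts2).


CRI = 100 / (t90 - ts2)
= 100 / (4.5 - 1.1)
= 100 / 3.4
= 29.41 min^-1

29.41 min^-1


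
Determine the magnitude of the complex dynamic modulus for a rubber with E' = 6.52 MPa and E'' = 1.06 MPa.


|E*| = sqrt(E'^2 + E''^2)
= sqrt(6.52^2 + 1.06^2)
= sqrt(42.5104 + 1.1236)
= 6.606 MPa

6.606 MPa


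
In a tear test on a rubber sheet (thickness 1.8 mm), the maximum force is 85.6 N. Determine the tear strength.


Tear strength = force / thickness
= 85.6 / 1.8
= 47.56 N/mm

47.56 N/mm


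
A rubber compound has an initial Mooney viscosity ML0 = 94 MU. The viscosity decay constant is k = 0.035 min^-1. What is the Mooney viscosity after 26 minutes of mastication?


ML = ML0 * exp(-k * t)
ML = 94 * exp(-0.035 * 26)
ML = 94 * 0.4025
ML = 37.84 MU

37.84 MU


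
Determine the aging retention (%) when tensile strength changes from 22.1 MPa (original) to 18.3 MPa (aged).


Retention = aged / original * 100
= 18.3 / 22.1 * 100
= 82.8%

82.8%


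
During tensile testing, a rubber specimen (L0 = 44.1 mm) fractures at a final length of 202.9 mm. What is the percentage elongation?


Elongation = (Lf - L0) / L0 * 100
= (202.9 - 44.1) / 44.1 * 100
= 158.8 / 44.1 * 100
= 360.1%

360.1%


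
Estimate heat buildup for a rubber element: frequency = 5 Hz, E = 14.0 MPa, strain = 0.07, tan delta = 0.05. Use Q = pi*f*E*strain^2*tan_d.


Q = pi * f * E * strain^2 * tan_d
= pi * 5 * 14.0 * 0.07^2 * 0.05
= pi * 5 * 14.0 * 0.0049 * 0.05
= 0.0539

Q = 0.0539


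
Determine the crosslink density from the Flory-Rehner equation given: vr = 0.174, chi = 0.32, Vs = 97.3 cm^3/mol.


ln(1 - vr) = ln(1 - 0.174) = -0.1912
Numerator = -((-0.1912) + 0.174 + 0.32 * 0.174^2) = 0.0075
Denominator = 97.3 * (0.174^(1/3) - 0.174/2) = 45.8553
nu = 0.0075 / 45.8553 = 1.6295e-04 mol/cm^3

1.6295e-04 mol/cm^3
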